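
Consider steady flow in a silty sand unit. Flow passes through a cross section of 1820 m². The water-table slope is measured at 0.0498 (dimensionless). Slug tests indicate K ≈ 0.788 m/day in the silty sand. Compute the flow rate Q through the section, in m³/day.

Hydraulic gradient i = 0.0498.
Darcy's law: Q = K · A · i = 0.7880 × 1820 × 0.04980 = 71.42 m³/day.

71.4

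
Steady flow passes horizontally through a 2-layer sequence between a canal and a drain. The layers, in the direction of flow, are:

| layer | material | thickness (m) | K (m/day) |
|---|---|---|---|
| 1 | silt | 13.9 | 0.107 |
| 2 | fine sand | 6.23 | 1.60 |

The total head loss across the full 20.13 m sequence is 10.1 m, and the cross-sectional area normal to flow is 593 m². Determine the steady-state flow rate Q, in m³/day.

Flow is perpendicular to layering, so the layers act in series and the equivalent K is the thickness-weighted harmonic mean.
Total thickness L = 13.9 + 6.23 = 20.13 m.
Σ(b_i/K_i) = 13.9/0.107 + 6.23/1.60 = 133.8 d.
K_eq = L / Σ(b_i/K_i) = 20.13 / 133.8 = 0.1504 m/day.
Q = K_eq · A · (Δh/L) = 0.1504 × 593 × (10.1/20.13) = 44.76 m³/day.

44.8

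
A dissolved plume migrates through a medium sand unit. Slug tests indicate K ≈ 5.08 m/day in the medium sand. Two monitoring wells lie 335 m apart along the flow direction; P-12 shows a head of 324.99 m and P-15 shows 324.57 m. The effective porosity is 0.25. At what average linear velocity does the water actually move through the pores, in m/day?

Hydraulic gradient i = (324.99 − 324.57) / 335 = 0.42 / 335 = 0.001254.
Darcy flux q = K · i = 5.080 × 0.001254 = 0.006369 m/day.
Seepage velocity v = q / n_e = 0.006369 / 0.25 = 0.02548 m/day.

0.0255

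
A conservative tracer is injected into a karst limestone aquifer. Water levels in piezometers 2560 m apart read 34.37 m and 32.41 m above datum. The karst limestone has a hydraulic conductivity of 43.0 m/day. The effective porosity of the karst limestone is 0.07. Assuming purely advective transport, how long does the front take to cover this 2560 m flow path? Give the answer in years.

Hydraulic gradient i = (34.37 − 32.41) / 2560 = 1.96 / 2560 = 0.0007656.
Darcy flux q = K · i = 43.00 × 0.0007656 = 0.03292 m/day.
Seepage velocity v = q / n_e = 0.03292 / 0.07 = 0.4703 m/day.
Travel time t = L / v = 2560 / 0.4703 = 5443 days = 14.90 years.

14.9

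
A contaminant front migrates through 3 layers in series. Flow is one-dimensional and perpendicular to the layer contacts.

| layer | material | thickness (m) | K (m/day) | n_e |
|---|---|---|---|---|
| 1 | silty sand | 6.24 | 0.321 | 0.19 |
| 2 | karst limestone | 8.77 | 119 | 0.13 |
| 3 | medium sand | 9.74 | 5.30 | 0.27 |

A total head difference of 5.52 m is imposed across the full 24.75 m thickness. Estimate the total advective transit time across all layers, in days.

With flow normal to the layers, continuity requires the same specific discharge q through every layer.
Σ(b_i/K_i) = 6.24/0.321 + 8.77/119 + 9.74/5.30 = 21.35 d.
q = Δh / Σ(b_i/K_i) = 5.52 / 21.35 = 0.2585 m/day.
In each layer the seepage velocity is v_i = q/n_i, so the layer transit time is t_i = b_i·n_i / q:
  layer 1 (silty sand): t_1 = 6.24 × 0.19 / 0.2585 = 4.586 d
  layer 2 (karst limestone): t_2 = 8.77 × 0.13 / 0.2585 = 4.410 d
  layer 3 (medium sand): t_3 = 9.74 × 0.27 / 0.2585 = 10.17 d
Total t = Σ t_i = 19.17 days.

19.2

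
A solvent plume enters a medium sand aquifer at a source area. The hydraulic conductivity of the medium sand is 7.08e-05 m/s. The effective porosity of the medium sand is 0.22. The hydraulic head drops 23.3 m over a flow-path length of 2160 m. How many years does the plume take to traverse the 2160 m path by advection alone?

19.7

Convert K: 7.08e-05 m/s × 86400 = 6.117 m/day.
Hydraulic gradient i = Δh / L = 23.3 / 2160 = 0.01079.
Darcy flux q = K · i = 6.117 × 0.01079 = 0.06599 m/day.
Seepage velocity v = q / n_e = 0.06599 / 0.22 = 0.2999 m/day.
Travel time t = L / v = 2160 / 0.2999 = 7202 days = 19.72 years.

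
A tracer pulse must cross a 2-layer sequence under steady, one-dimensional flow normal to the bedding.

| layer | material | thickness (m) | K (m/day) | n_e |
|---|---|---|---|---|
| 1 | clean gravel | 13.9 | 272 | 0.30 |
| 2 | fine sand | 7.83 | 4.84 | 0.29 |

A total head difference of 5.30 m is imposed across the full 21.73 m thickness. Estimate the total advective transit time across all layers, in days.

With flow normal to the layers, continuity requires the same specific discharge q through every layer.
Σ(b_i/K_i) = 13.9/272 + 7.83/4.84 = 1.669 d.
q = Δh / Σ(b_i/K_i) = 5.30 / 1.669 = 3.176 m/day.
In each layer the seepage velocity is v_i = q/n_i, so the layer transit time is t_i = b_i·n_i / q:
  layer 1 (clean gravel): t_1 = 13.9 × 0.30 / 3.176 = 1.313 d
  layer 2 (fine sand): t_2 = 7.83 × 0.29 / 3.176 = 0.7150 d
Total t = Σ t_i = 2.028 days.

2.03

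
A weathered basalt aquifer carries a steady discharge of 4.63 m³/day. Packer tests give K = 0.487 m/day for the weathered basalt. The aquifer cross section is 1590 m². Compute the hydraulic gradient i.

0.00598

From Q = K·A·i, i = Q / (K·A) = 4.63 / (0.4870 × 1590) = 0.005979.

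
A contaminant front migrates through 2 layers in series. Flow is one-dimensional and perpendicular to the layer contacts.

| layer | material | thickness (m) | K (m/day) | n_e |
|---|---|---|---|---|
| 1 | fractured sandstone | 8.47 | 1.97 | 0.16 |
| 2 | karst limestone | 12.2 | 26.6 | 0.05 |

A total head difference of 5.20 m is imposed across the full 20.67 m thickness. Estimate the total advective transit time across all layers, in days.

With flow normal to the layers, continuity requires the same specific discharge q through every layer.
Σ(b_i/K_i) = 8.47/1.97 + 12.2/26.6 = 4.758 d.
q = Δh / Σ(b_i/K_i) = 5.20 / 4.758 = 1.093 m/day.
In each layer the seepage velocity is v_i = q/n_i, so the layer transit time is t_i = b_i·n_i / q:
  layer 1 (fractured sandstone): t_1 = 8.47 × 0.16 / 1.093 = 1.240 d
  layer 2 (karst limestone): t_2 = 12.2 × 0.05 / 1.093 = 0.5582 d
Total t = Σ t_i = 1.798 days.

1.80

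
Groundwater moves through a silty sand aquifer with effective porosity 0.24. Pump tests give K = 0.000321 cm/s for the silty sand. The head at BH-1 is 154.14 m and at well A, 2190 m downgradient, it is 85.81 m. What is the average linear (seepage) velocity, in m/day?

Convert K: 0.000321 cm/s × 864 = 0.2773 m/day.
Hydraulic gradient i = (154.14 − 85.81) / 2190 = 68.33 / 2190 = 0.03120.
Darcy flux q = K · i = 0.2773 × 0.03120 = 0.008653 m/day.
Seepage velocity v = q / n_e = 0.008653 / 0.24 = 0.03606 m/day.

0.0361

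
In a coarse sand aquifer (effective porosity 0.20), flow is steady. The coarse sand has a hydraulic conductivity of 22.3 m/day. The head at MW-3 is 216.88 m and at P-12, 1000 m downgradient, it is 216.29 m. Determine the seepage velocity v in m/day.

0.0658

Hydraulic gradient i = (216.88 − 216.29) / 1000 = 0.59 / 1000 = 0.0005900.
Darcy flux q = K · i = 22.30 × 0.0005900 = 0.01316 m/day.
Seepage velocity v = q / n_e = 0.01316 / 0.20 = 0.06578 m/day.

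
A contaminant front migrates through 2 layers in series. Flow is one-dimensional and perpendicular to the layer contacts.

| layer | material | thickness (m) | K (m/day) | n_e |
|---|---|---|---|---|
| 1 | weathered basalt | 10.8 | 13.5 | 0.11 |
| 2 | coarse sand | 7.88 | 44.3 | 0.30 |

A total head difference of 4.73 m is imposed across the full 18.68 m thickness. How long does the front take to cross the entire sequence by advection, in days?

0.734

With flow normal to the layers, continuity requires the same specific discharge q through every layer.
Σ(b_i/K_i) = 10.8/13.5 + 7.88/44.3 = 0.9779 d.
q = Δh / Σ(b_i/K_i) = 4.73 / 0.9779 = 4.837 m/day.
In each layer the seepage velocity is v_i = q/n_i, so the layer transit time is t_i = b_i·n_i / q:
  layer 1 (weathered basalt): t_1 = 10.8 × 0.11 / 4.837 = 0.2456 d
  layer 2 (coarse sand): t_2 = 7.88 × 0.30 / 4.837 = 0.4887 d
Total t = Σ t_i = 0.7343 days.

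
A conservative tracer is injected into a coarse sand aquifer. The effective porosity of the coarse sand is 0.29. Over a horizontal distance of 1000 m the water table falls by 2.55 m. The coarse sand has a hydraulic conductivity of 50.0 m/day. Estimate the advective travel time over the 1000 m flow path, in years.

Hydraulic gradient i = Δh / L = 2.55 / 1000 = 0.002550.
Darcy flux q = K · i = 50.00 × 0.002550 = 0.1275 m/day.
Seepage velocity v = q / n_e = 0.1275 / 0.29 = 0.4397 m/day.
Travel time t = L / v = 1000 / 0.4397 = 2275 days = 6.227 years.

6.23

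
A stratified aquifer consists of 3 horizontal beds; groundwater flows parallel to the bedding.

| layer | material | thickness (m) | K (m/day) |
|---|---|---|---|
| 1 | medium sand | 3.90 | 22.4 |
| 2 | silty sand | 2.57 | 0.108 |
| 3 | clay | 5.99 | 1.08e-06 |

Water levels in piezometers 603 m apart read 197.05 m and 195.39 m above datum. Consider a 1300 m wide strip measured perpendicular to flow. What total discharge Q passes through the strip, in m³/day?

314

Flow is parallel to layering, so each bed carries its own Darcy discharge and the transmissivities add.
Σ(K_i·b_i) = 22.4×3.90 + 0.108×2.57 + 1.08e-06×5.99 = 87.64 m²/day.
Hydraulic gradient i = (197.05 − 195.39) / 603 = 1.66 / 603 = 0.002753.
Q = Σ(K_i·b_i) · W · i = 87.64 × 1300 × 0.002753 = 313.6 m³/day.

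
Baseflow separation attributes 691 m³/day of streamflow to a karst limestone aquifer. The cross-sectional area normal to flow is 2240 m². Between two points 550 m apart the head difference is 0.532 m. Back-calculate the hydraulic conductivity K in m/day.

319

Hydraulic gradient i = Δh / L = 0.532 / 550 = 0.0009673.
From Q = K·A·i, K = Q / (A·i) = 691 / (2240 × 0.0009673) = 318.9 m/day.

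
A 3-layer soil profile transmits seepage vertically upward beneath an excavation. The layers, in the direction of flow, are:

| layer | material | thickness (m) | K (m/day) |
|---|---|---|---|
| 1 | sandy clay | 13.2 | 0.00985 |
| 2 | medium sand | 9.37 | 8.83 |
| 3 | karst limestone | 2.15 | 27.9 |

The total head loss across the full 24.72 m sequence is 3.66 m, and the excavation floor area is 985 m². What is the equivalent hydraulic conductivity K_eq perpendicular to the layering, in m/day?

0.0184

Flow is perpendicular to layering, so the layers act in series and the equivalent K is the thickness-weighted harmonic mean.
Total thickness L = 13.2 + 9.37 + 2.15 = 24.72 m.
Σ(b_i/K_i) = 13.2/0.00985 + 9.37/8.83 + 2.15/27.9 = 1341 d.
K_eq = L / Σ(b_i/K_i) = 24.72 / 1341 = 0.01843 m/day.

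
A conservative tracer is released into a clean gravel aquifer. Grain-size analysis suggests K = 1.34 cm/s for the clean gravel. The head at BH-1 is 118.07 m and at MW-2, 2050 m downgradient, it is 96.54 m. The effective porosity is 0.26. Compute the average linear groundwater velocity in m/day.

46.8

Convert K: 1.34 cm/s × 864 = 1158 m/day.
Hydraulic gradient i = (118.07 − 96.54) / 2050 = 21.53 / 2050 = 0.01050.
Darcy flux q = K · i = 1158 × 0.01050 = 12.16 m/day.
Seepage velocity v = q / n_e = 12.16 / 0.26 = 46.77 m/day.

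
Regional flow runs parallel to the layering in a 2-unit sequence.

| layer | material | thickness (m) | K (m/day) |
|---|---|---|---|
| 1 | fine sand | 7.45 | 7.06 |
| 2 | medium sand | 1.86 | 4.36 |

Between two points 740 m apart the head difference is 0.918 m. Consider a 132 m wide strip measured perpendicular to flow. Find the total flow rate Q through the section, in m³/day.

9.94

Flow is parallel to layering, so each bed carries its own Darcy discharge and the transmissivities add.
Σ(K_i·b_i) = 7.06×7.45 + 4.36×1.86 = 60.71 m²/day.
Hydraulic gradient i = Δh / L = 0.918 / 740 = 0.001241.
Q = Σ(K_i·b_i) · W · i = 60.71 × 132 × 0.001241 = 9.941 m³/day.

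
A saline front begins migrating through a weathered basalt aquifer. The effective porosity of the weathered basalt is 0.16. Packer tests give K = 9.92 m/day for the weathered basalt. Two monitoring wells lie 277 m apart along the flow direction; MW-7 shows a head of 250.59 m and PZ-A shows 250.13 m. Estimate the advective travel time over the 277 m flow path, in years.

Hydraulic gradient i = (250.59 − 250.13) / 277 = 0.46 / 277 = 0.001661.
Darcy flux q = K · i = 9.920 × 0.001661 = 0.01647 m/day.
Seepage velocity v = q / n_e = 0.01647 / 0.16 = 0.1030 m/day.
Travel time t = L / v = 277 / 0.1030 = 2690 days = 7.366 years.

7.37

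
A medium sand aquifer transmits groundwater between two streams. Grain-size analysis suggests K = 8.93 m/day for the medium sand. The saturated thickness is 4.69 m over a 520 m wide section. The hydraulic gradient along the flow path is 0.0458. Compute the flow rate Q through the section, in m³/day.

997

Cross-sectional area A = 520 × 4.69 = 2439 m².
Hydraulic gradient i = 0.0458.
Darcy's law: Q = K · A · i = 8.930 × 2439 × 0.04580 = 997.5 m³/day.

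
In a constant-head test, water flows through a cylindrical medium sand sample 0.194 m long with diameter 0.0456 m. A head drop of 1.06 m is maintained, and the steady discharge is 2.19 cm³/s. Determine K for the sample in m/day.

Cross-sectional area A = π·(d/2)² = π × (0.0456/2)² = 0.001633 m².
Convert discharge: 2.19 cm³/s = 2.190e-06 m³/s.
Darcy's law rearranged: K = Q·L / (A·Δh) = 2.190e-06 × 0.194 / (0.001633 × 1.06) = 0.0002454 m/s = 21.20 m/day.

21.2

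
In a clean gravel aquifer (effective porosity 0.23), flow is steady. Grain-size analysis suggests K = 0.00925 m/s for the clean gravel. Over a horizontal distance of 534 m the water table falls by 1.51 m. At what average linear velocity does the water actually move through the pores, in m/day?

Convert K: 0.00925 m/s × 86400 = 799.2 m/day.
Hydraulic gradient i = Δh / L = 1.51 / 534 = 0.002828.
Darcy flux q = K · i = 799.2 × 0.002828 = 2.260 m/day.
Seepage velocity v = q / n_e = 2.260 / 0.23 = 9.826 m/day.

9.83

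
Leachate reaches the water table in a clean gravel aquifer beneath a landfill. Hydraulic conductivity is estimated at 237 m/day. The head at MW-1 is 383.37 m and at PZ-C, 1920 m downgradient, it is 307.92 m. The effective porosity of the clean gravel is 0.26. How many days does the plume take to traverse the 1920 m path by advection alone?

Hydraulic gradient i = (383.37 − 307.92) / 1920 = 75.45 / 1920 = 0.03930.
Darcy flux q = K · i = 237.0 × 0.03930 = 9.313 m/day.
Seepage velocity v = q / n_e = 9.313 / 0.26 = 35.82 m/day.
Travel time t = L / v = 1920 / 35.82 = 53.60 days.

53.6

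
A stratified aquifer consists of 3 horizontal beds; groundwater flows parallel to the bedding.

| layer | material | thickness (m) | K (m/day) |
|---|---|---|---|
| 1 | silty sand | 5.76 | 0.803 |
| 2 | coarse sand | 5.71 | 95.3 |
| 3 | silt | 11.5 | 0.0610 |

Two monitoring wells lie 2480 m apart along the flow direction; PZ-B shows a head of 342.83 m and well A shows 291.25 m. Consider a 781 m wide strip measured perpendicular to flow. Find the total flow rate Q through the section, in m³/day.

8930

Flow is parallel to layering, so each bed carries its own Darcy discharge and the transmissivities add.
Σ(K_i·b_i) = 0.803×5.76 + 95.3×5.71 + 0.0610×11.5 = 549.5 m²/day.
Hydraulic gradient i = (342.83 − 291.25) / 2480 = 51.58 / 2480 = 0.02080.
Q = Σ(K_i·b_i) · W · i = 549.5 × 781 × 0.02080 = 8926 m³/day.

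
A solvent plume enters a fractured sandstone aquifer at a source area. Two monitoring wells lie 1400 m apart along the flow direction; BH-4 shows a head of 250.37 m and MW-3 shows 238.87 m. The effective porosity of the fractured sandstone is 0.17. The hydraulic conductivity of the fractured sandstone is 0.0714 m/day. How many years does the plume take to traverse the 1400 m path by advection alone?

1110

Hydraulic gradient i = (250.37 − 238.87) / 1400 = 11.5 / 1400 = 0.008214.
Darcy flux q = K · i = 0.07140 × 0.008214 = 0.0005865 m/day.
Seepage velocity v = q / n_e = 0.0005865 / 0.17 = 0.003450 m/day.
Travel time t = L / v = 1400 / 0.003450 = 4.058e+05 days = 1111 years.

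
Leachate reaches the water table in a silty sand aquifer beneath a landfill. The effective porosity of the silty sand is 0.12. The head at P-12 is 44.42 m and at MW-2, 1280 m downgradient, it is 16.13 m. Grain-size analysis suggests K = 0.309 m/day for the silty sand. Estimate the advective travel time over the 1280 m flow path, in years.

Hydraulic gradient i = (44.42 − 16.13) / 1280 = 28.29 / 1280 = 0.02210.
Darcy flux q = K · i = 0.3090 × 0.02210 = 0.006829 m/day.
Seepage velocity v = q / n_e = 0.006829 / 0.12 = 0.05691 m/day.
Travel time t = L / v = 1280 / 0.05691 = 22491 days = 61.58 years.

61.6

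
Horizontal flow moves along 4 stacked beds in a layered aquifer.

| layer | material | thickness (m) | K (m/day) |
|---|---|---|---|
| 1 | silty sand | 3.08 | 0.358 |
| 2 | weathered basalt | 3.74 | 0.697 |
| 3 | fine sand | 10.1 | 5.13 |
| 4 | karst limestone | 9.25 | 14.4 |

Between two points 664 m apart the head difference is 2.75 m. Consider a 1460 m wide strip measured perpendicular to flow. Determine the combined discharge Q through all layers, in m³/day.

Flow is parallel to layering, so each bed carries its own Darcy discharge and the transmissivities add.
Σ(K_i·b_i) = 0.358×3.08 + 0.697×3.74 + 5.13×10.1 + 14.4×9.25 = 188.7 m²/day.
Hydraulic gradient i = Δh / L = 2.75 / 664 = 0.004142.
Q = Σ(K_i·b_i) · W · i = 188.7 × 1460 × 0.004142 = 1141 m³/day.

1140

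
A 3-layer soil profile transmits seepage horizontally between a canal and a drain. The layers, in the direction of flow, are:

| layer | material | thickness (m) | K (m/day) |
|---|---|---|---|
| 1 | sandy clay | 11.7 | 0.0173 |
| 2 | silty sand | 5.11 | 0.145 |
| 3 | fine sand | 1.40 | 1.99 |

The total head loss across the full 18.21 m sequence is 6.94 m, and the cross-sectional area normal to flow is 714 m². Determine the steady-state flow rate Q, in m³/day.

6.96

Flow is perpendicular to layering, so the layers act in series and the equivalent K is the thickness-weighted harmonic mean.
Total thickness L = 11.7 + 5.11 + 1.40 = 18.21 m.
Σ(b_i/K_i) = 11.7/0.0173 + 5.11/0.145 + 1.40/1.99 = 712.2 d.
K_eq = L / Σ(b_i/K_i) = 18.21 / 712.2 = 0.02557 m/day.
Q = K_eq · A · (Δh/L) = 0.02557 × 714 × (6.94/18.21) = 6.957 m³/day.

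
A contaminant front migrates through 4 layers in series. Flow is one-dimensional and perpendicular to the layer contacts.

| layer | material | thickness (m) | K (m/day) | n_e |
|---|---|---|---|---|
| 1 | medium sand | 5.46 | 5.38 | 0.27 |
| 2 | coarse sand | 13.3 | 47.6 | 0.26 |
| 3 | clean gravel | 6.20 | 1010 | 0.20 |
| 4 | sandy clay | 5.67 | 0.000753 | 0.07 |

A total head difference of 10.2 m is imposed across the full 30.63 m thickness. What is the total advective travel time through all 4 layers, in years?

With flow normal to the layers, continuity requires the same specific discharge q through every layer.
Σ(b_i/K_i) = 5.46/5.38 + 13.3/47.6 + 6.20/1010 + 5.67/0.000753 = 7531 d.
q = Δh / Σ(b_i/K_i) = 10.2 / 7531 = 0.001354 m/day.
In each layer the seepage velocity is v_i = q/n_i, so the layer transit time is t_i = b_i·n_i / q:
  layer 1 (medium sand): t_1 = 5.46 × 0.27 / 0.001354 = 1088 d
  layer 2 (coarse sand): t_2 = 13.3 × 0.26 / 0.001354 = 2553 d
  layer 3 (clean gravel): t_3 = 6.20 × 0.20 / 0.001354 = 915.6 d
  layer 4 (sandy clay): t_4 = 5.67 × 0.07 / 0.001354 = 293.1 d
Total t = Σ t_i = 4850 days = 13.28 years.

13.3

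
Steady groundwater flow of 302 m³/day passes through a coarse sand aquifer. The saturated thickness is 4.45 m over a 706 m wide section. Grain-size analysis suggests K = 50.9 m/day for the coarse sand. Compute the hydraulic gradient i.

Cross-sectional area A = 706 × 4.45 = 3142 m².
From Q = K·A·i, i = Q / (K·A) = 302 / (50.90 × 3142) = 0.001889.

0.00189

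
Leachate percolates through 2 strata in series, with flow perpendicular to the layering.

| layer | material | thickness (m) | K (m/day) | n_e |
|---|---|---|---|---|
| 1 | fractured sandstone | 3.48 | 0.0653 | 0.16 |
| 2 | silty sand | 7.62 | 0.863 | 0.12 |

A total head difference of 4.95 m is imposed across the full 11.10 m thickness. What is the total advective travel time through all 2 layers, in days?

18.5

With flow normal to the layers, continuity requires the same specific discharge q through every layer.
Σ(b_i/K_i) = 3.48/0.0653 + 7.62/0.863 = 62.12 d.
q = Δh / Σ(b_i/K_i) = 4.95 / 62.12 = 0.07968 m/day.
In each layer the seepage velocity is v_i = q/n_i, so the layer transit time is t_i = b_i·n_i / q:
  layer 1 (fractured sandstone): t_1 = 3.48 × 0.16 / 0.07968 = 6.988 d
  layer 2 (silty sand): t_2 = 7.62 × 0.12 / 0.07968 = 11.48 d
Total t = Σ t_i = 18.46 days.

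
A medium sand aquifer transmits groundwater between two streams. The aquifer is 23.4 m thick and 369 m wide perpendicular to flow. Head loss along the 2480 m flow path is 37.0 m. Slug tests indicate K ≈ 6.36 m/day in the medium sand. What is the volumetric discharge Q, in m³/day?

Cross-sectional area A = 369 × 23.4 = 8635 m².
Hydraulic gradient i = Δh / L = 37.0 / 2480 = 0.01492.
Darcy's law: Q = K · A · i = 6.360 × 8635 × 0.01492 = 819.3 m³/day.

819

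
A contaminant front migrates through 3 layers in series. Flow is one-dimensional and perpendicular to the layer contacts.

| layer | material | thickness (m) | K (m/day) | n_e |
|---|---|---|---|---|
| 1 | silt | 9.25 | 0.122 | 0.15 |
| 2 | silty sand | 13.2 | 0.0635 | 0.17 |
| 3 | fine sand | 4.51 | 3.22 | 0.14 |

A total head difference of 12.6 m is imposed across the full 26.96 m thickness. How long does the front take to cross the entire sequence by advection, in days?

96.5

With flow normal to the layers, continuity requires the same specific discharge q through every layer.
Σ(b_i/K_i) = 9.25/0.122 + 13.2/0.0635 + 4.51/3.22 = 285.1 d.
q = Δh / Σ(b_i/K_i) = 12.6 / 285.1 = 0.04420 m/day.
In each layer the seepage velocity is v_i = q/n_i, so the layer transit time is t_i = b_i·n_i / q:
  layer 1 (silt): t_1 = 9.25 × 0.15 / 0.04420 = 31.39 d
  layer 2 (silty sand): t_2 = 13.2 × 0.17 / 0.04420 = 50.77 d
  layer 3 (fine sand): t_3 = 4.51 × 0.14 / 0.04420 = 14.29 d
Total t = Σ t_i = 96.45 days.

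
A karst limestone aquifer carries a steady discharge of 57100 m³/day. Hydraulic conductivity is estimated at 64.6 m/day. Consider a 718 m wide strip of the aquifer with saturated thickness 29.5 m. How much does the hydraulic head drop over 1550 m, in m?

64.7

Cross-sectional area A = 718 × 29.5 = 21181 m².
From Q = K·A·i, i = Q / (K·A) = 57100 / (64.60 × 21181) = 0.04173.
Head loss Δh = i · L = 0.04173 × 1550 = 64.68 m.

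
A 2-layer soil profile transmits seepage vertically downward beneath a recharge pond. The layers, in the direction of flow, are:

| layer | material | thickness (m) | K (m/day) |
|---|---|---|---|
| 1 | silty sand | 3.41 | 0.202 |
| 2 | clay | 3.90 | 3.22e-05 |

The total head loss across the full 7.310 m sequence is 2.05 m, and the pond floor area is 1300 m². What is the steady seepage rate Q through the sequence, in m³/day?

Flow is perpendicular to layering, so the layers act in series and the equivalent K is the thickness-weighted harmonic mean.
Total thickness L = 3.41 + 3.90 = 7.310 m.
Σ(b_i/K_i) = 3.41/0.202 + 3.90/3.22e-05 = 1.211e+05 d.
K_eq = L / Σ(b_i/K_i) = 7.310 / 1.211e+05 = 6.035e-05 m/day.
Q = K_eq · A · (Δh/L) = 6.035e-05 × 1300 × (2.05/7.310) = 0.02200 m³/day.

0.0220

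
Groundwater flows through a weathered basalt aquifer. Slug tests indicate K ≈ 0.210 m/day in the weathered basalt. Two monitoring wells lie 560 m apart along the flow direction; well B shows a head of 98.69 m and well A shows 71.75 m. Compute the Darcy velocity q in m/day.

0.0101

Hydraulic gradient i = (98.69 − 71.75) / 560 = 26.94 / 560 = 0.04811.
Specific discharge q = K · i = 0.2100 × 0.04811 = 0.01010 m/day.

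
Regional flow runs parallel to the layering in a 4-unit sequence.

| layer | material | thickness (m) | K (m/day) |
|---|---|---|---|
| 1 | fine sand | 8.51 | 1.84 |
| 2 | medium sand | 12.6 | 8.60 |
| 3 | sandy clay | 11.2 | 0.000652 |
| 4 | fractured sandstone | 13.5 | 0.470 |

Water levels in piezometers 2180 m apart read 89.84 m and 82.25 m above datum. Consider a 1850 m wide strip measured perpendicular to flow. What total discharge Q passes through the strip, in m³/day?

Flow is parallel to layering, so each bed carries its own Darcy discharge and the transmissivities add.
Σ(K_i·b_i) = 1.84×8.51 + 8.60×12.6 + 0.000652×11.2 + 0.470×13.5 = 130.4 m²/day.
Hydraulic gradient i = (89.84 − 82.25) / 2180 = 7.59 / 2180 = 0.003482.
Q = Σ(K_i·b_i) · W · i = 130.4 × 1850 × 0.003482 = 839.7 m³/day.

840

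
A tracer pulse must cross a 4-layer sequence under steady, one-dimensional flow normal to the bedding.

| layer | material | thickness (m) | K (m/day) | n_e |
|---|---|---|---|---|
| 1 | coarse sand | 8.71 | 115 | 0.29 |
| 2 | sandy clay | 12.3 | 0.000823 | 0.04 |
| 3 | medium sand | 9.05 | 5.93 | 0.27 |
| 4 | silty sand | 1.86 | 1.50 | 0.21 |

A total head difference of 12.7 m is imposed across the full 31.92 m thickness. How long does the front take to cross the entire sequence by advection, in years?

With flow normal to the layers, continuity requires the same specific discharge q through every layer.
Σ(b_i/K_i) = 8.71/115 + 12.3/0.000823 + 9.05/5.93 + 1.86/1.50 = 14948 d.
q = Δh / Σ(b_i/K_i) = 12.7 / 14948 = 0.0008496 m/day.
In each layer the seepage velocity is v_i = q/n_i, so the layer transit time is t_i = b_i·n_i / q:
  layer 1 (coarse sand): t_1 = 8.71 × 0.29 / 0.0008496 = 2973 d
  layer 2 (sandy clay): t_2 = 12.3 × 0.04 / 0.0008496 = 579.1 d
  layer 3 (medium sand): t_3 = 9.05 × 0.27 / 0.0008496 = 2876 d
  layer 4 (silty sand): t_4 = 1.86 × 0.21 / 0.0008496 = 459.7 d
Total t = Σ t_i = 6888 days = 18.86 years.

18.9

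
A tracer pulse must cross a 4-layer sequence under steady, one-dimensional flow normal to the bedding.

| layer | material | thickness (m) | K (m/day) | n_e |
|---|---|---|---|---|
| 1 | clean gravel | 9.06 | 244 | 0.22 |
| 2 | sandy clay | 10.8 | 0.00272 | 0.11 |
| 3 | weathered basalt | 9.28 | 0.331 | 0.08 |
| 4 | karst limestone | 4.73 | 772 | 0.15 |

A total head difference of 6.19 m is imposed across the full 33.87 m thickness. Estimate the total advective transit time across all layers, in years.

8.19

With flow normal to the layers, continuity requires the same specific discharge q through every layer.
Σ(b_i/K_i) = 9.06/244 + 10.8/0.00272 + 9.28/0.331 + 4.73/772 = 3999 d.
q = Δh / Σ(b_i/K_i) = 6.19 / 3999 = 0.001548 m/day.
In each layer the seepage velocity is v_i = q/n_i, so the layer transit time is t_i = b_i·n_i / q:
  layer 1 (clean gravel): t_1 = 9.06 × 0.22 / 0.001548 = 1288 d
  layer 2 (sandy clay): t_2 = 10.8 × 0.11 / 0.001548 = 767.4 d
  layer 3 (weathered basalt): t_3 = 9.28 × 0.08 / 0.001548 = 479.6 d
  layer 4 (karst limestone): t_4 = 4.73 × 0.15 / 0.001548 = 458.3 d
Total t = Σ t_i = 2993 days = 8.194 years.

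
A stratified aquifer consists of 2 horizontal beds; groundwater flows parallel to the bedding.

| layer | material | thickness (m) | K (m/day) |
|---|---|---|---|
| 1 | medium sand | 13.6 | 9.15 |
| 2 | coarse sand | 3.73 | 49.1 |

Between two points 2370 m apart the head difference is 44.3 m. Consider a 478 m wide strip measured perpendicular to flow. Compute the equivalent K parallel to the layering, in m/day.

Flow is parallel to layering, so each bed carries its own Darcy discharge and the transmissivities add.
Σ(K_i·b_i) = 9.15×13.6 + 49.1×3.73 = 307.6 m²/day.
Total thickness b = 17.33 m, so K_eq = Σ(K_i·b_i)/b = 17.75 m/day.

17.7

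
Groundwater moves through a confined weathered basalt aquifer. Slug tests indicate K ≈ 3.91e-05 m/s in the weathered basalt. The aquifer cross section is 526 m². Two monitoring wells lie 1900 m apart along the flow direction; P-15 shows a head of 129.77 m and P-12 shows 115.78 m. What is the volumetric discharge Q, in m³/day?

13.1

Convert K: 3.91e-05 m/s × 86400 = 3.378 m/day.
Hydraulic gradient i = (129.77 − 115.78) / 1900 = 13.99 / 1900 = 0.007363.
Darcy's law: Q = K · A · i = 3.378 × 526.0 × 0.007363 = 13.08 m³/day.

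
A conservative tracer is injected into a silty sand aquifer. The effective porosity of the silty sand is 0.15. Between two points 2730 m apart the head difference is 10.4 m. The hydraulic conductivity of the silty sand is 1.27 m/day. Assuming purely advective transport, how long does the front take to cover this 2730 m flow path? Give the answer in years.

232

Hydraulic gradient i = Δh / L = 10.4 / 2730 = 0.003810.
Darcy flux q = K · i = 1.270 × 0.003810 = 0.004838 m/day.
Seepage velocity v = q / n_e = 0.004838 / 0.15 = 0.03225 m/day.
Travel time t = L / v = 2730 / 0.03225 = 84641 days = 231.7 years.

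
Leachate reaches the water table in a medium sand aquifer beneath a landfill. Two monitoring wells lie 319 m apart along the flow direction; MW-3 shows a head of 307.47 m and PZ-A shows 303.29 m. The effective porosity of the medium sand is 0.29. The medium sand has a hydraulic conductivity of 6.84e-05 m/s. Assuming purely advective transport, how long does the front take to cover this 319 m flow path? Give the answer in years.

3.27

Convert K: 6.84e-05 m/s × 86400 = 5.910 m/day.
Hydraulic gradient i = (307.47 − 303.29) / 319 = 4.18 / 319 = 0.01310.
Darcy flux q = K · i = 5.910 × 0.01310 = 0.07744 m/day.
Seepage velocity v = q / n_e = 0.07744 / 0.29 = 0.2670 m/day.
Travel time t = L / v = 319 / 0.2670 = 1195 days = 3.271 years.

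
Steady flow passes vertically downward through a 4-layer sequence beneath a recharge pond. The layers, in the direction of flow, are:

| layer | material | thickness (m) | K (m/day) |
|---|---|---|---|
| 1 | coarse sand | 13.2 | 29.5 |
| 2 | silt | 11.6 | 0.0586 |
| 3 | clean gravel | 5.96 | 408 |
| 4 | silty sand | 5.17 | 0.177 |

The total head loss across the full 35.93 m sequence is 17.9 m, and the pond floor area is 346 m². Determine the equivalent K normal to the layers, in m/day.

0.158

Flow is perpendicular to layering, so the layers act in series and the equivalent K is the thickness-weighted harmonic mean.
Total thickness L = 13.2 + 11.6 + 5.96 + 5.17 = 35.93 m.
Σ(b_i/K_i) = 13.2/29.5 + 11.6/0.0586 + 5.96/408 + 5.17/0.177 = 227.6 d.
K_eq = L / Σ(b_i/K_i) = 35.93 / 227.6 = 0.1578 m/day.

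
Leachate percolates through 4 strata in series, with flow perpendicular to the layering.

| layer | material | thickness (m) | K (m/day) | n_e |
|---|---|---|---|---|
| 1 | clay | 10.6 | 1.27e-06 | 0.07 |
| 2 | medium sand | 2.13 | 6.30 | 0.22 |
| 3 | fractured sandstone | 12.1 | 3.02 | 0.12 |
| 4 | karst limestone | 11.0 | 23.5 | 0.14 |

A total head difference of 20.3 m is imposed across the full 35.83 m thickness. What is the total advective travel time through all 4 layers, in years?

4730

With flow normal to the layers, continuity requires the same specific discharge q through every layer.
Σ(b_i/K_i) = 10.6/1.27e-06 + 2.13/6.30 + 12.1/3.02 + 11.0/23.5 = 8.346e+06 d.
q = Δh / Σ(b_i/K_i) = 20.3 / 8.346e+06 = 2.432e-06 m/day.
In each layer the seepage velocity is v_i = q/n_i, so the layer transit time is t_i = b_i·n_i / q:
  layer 1 (clay): t_1 = 10.6 × 0.07 / 2.432e-06 = 3.051e+05 d
  layer 2 (medium sand): t_2 = 2.13 × 0.22 / 2.432e-06 = 1.927e+05 d
  layer 3 (fractured sandstone): t_3 = 12.1 × 0.12 / 2.432e-06 = 5.970e+05 d
  layer 4 (karst limestone): t_4 = 11.0 × 0.14 / 2.432e-06 = 6.332e+05 d
Total t = Σ t_i = 1.728e+06 days = 4731 years.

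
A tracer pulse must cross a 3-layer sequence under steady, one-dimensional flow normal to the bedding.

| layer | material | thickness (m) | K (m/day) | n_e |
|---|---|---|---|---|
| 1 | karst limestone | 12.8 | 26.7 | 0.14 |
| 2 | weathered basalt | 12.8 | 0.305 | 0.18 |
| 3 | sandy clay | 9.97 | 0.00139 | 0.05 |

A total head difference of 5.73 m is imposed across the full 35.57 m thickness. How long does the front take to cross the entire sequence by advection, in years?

15.8

With flow normal to the layers, continuity requires the same specific discharge q through every layer.
Σ(b_i/K_i) = 12.8/26.7 + 12.8/0.305 + 9.97/0.00139 = 7215 d.
q = Δh / Σ(b_i/K_i) = 5.73 / 7215 = 0.0007942 m/day.
In each layer the seepage velocity is v_i = q/n_i, so the layer transit time is t_i = b_i·n_i / q:
  layer 1 (karst limestone): t_1 = 12.8 × 0.14 / 0.0007942 = 2256 d
  layer 2 (weathered basalt): t_2 = 12.8 × 0.18 / 0.0007942 = 2901 d
  layer 3 (sandy clay): t_3 = 9.97 × 0.05 / 0.0007942 = 627.7 d
Total t = Σ t_i = 5785 days = 15.84 years.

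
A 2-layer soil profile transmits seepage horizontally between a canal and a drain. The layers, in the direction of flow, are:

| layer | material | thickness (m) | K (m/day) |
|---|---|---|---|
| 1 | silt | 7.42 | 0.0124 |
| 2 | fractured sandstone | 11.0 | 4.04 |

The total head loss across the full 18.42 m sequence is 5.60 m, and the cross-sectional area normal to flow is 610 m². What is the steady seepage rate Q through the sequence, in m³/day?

Flow is perpendicular to layering, so the layers act in series and the equivalent K is the thickness-weighted harmonic mean.
Total thickness L = 7.42 + 11.0 = 18.42 m.
Σ(b_i/K_i) = 7.42/0.0124 + 11.0/4.04 = 601.1 d.
K_eq = L / Σ(b_i/K_i) = 18.42 / 601.1 = 0.03064 m/day.
Q = K_eq · A · (Δh/L) = 0.03064 × 610 × (5.60/18.42) = 5.683 m³/day.

5.68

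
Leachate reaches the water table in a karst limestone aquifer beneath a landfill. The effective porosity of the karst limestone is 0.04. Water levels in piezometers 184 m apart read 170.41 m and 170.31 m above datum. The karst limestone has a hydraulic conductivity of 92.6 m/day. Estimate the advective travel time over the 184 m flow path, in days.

146

Hydraulic gradient i = (170.41 − 170.31) / 184 = 0.1 / 184 = 0.0005435.
Darcy flux q = K · i = 92.60 × 0.0005435 = 0.05033 m/day.
Seepage velocity v = q / n_e = 0.05033 / 0.04 = 1.258 m/day.
Travel time t = L / v = 184 / 1.258 = 146.2 days.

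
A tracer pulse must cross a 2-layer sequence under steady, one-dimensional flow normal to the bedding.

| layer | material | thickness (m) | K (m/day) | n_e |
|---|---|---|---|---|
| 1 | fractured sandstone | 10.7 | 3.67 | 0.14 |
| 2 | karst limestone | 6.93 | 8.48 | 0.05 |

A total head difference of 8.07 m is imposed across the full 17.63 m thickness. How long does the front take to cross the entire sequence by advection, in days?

With flow normal to the layers, continuity requires the same specific discharge q through every layer.
Σ(b_i/K_i) = 10.7/3.67 + 6.93/8.48 = 3.733 d.
q = Δh / Σ(b_i/K_i) = 8.07 / 3.733 = 2.162 m/day.
In each layer the seepage velocity is v_i = q/n_i, so the layer transit time is t_i = b_i·n_i / q:
  layer 1 (fractured sandstone): t_1 = 10.7 × 0.14 / 2.162 = 0.6929 d
  layer 2 (karst limestone): t_2 = 6.93 × 0.05 / 2.162 = 0.1603 d
Total t = Σ t_i = 0.8532 days.

0.853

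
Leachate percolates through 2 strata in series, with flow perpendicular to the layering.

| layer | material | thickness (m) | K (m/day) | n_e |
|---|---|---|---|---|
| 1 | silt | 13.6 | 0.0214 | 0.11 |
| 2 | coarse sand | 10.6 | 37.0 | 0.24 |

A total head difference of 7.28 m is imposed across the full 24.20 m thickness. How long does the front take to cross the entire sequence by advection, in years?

With flow normal to the layers, continuity requires the same specific discharge q through every layer.
Σ(b_i/K_i) = 13.6/0.0214 + 10.6/37.0 = 635.8 d.
q = Δh / Σ(b_i/K_i) = 7.28 / 635.8 = 0.01145 m/day.
In each layer the seepage velocity is v_i = q/n_i, so the layer transit time is t_i = b_i·n_i / q:
  layer 1 (silt): t_1 = 13.6 × 0.11 / 0.01145 = 130.7 d
  layer 2 (coarse sand): t_2 = 10.6 × 0.24 / 0.01145 = 222.2 d
Total t = Σ t_i = 352.8 days = 0.9660 years.

0.966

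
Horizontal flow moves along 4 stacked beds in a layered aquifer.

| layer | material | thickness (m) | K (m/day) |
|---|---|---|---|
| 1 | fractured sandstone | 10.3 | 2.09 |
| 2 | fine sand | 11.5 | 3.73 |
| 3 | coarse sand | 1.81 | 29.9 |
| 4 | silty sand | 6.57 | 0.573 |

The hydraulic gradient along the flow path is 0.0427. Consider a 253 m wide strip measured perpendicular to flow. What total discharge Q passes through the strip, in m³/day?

Flow is parallel to layering, so each bed carries its own Darcy discharge and the transmissivities add.
Σ(K_i·b_i) = 2.09×10.3 + 3.73×11.5 + 29.9×1.81 + 0.573×6.57 = 122.3 m²/day.
Hydraulic gradient i = 0.0427.
Q = Σ(K_i·b_i) · W · i = 122.3 × 253 × 0.04270 = 1321 m³/day.

1320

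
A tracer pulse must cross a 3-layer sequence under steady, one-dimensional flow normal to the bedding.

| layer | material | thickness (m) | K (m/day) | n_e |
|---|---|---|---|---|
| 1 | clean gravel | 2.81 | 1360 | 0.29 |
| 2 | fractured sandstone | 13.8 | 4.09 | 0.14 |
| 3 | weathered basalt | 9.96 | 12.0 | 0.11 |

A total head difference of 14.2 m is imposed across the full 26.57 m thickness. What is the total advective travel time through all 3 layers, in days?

With flow normal to the layers, continuity requires the same specific discharge q through every layer.
Σ(b_i/K_i) = 2.81/1360 + 13.8/4.09 + 9.96/12.0 = 4.206 d.
q = Δh / Σ(b_i/K_i) = 14.2 / 4.206 = 3.376 m/day.
In each layer the seepage velocity is v_i = q/n_i, so the layer transit time is t_i = b_i·n_i / q:
  layer 1 (clean gravel): t_1 = 2.81 × 0.29 / 3.376 = 0.2414 d
  layer 2 (fractured sandstone): t_2 = 13.8 × 0.14 / 3.376 = 0.5723 d
  layer 3 (weathered basalt): t_3 = 9.96 × 0.11 / 3.376 = 0.3245 d
Total t = Σ t_i = 1.138 days.

1.14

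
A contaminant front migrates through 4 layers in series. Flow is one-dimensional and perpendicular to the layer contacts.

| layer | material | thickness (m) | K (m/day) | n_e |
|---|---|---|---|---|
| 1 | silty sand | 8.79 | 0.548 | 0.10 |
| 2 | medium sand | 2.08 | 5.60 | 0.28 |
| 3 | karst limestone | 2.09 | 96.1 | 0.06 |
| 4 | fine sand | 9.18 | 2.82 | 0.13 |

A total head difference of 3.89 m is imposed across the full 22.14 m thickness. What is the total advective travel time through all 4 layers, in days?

14.1

With flow normal to the layers, continuity requires the same specific discharge q through every layer.
Σ(b_i/K_i) = 8.79/0.548 + 2.08/5.60 + 2.09/96.1 + 9.18/2.82 = 19.69 d.
q = Δh / Σ(b_i/K_i) = 3.89 / 19.69 = 0.1976 m/day.
In each layer the seepage velocity is v_i = q/n_i, so the layer transit time is t_i = b_i·n_i / q:
  layer 1 (silty sand): t_1 = 8.79 × 0.10 / 0.1976 = 4.449 d
  layer 2 (medium sand): t_2 = 2.08 × 0.28 / 0.1976 = 2.948 d
  layer 3 (karst limestone): t_3 = 2.09 × 0.06 / 0.1976 = 0.6347 d
  layer 4 (fine sand): t_4 = 9.18 × 0.13 / 0.1976 = 6.040 d
Total t = Σ t_i = 14.07 days.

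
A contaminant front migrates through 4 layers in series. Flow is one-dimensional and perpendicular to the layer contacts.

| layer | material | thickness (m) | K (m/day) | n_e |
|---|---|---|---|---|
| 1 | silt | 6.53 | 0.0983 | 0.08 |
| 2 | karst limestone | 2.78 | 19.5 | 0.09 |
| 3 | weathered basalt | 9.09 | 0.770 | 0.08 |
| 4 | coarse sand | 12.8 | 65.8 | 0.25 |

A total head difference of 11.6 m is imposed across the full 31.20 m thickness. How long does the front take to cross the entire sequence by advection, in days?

31.8

With flow normal to the layers, continuity requires the same specific discharge q through every layer.
Σ(b_i/K_i) = 6.53/0.0983 + 2.78/19.5 + 9.09/0.770 + 12.8/65.8 = 78.57 d.
q = Δh / Σ(b_i/K_i) = 11.6 / 78.57 = 0.1476 m/day.
In each layer the seepage velocity is v_i = q/n_i, so the layer transit time is t_i = b_i·n_i / q:
  layer 1 (silt): t_1 = 6.53 × 0.08 / 0.1476 = 3.538 d
  layer 2 (karst limestone): t_2 = 2.78 × 0.09 / 0.1476 = 1.695 d
  layer 3 (weathered basalt): t_3 = 9.09 × 0.08 / 0.1476 = 4.926 d
  layer 4 (coarse sand): t_4 = 12.8 × 0.25 / 0.1476 = 21.67 d
Total t = Σ t_i = 31.83 days.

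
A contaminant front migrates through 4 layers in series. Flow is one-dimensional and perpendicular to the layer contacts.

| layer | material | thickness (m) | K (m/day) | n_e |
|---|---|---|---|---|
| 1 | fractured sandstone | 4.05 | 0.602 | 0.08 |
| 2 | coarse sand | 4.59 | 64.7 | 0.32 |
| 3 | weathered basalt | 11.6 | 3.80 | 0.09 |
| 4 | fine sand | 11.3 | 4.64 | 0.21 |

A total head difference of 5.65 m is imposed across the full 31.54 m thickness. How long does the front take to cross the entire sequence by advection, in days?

With flow normal to the layers, continuity requires the same specific discharge q through every layer.
Σ(b_i/K_i) = 4.05/0.602 + 4.59/64.7 + 11.6/3.80 + 11.3/4.64 = 12.29 d.
q = Δh / Σ(b_i/K_i) = 5.65 / 12.29 = 0.4599 m/day.
In each layer the seepage velocity is v_i = q/n_i, so the layer transit time is t_i = b_i·n_i / q:
  layer 1 (fractured sandstone): t_1 = 4.05 × 0.08 / 0.4599 = 0.7046 d
  layer 2 (coarse sand): t_2 = 4.59 × 0.32 / 0.4599 = 3.194 d
  layer 3 (weathered basalt): t_3 = 11.6 × 0.09 / 0.4599 = 2.270 d
  layer 4 (fine sand): t_4 = 11.3 × 0.21 / 0.4599 = 5.160 d
Total t = Σ t_i = 11.33 days.

11.3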